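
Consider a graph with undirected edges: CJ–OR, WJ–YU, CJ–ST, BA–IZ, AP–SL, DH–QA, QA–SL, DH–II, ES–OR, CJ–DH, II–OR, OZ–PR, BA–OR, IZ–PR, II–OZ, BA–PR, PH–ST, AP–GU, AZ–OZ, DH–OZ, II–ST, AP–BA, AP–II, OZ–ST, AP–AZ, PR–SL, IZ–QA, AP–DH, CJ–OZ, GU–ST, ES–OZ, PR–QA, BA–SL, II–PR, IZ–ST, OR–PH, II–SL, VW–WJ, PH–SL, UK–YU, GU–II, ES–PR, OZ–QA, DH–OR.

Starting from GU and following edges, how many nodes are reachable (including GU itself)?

16

BFS from GU visits: GU, ST, II, AP, PH, OZ, IZ, CJ, SL, PR, OR, DH, BA, AZ, QA, ES
Reachable nodes: 16 of 20 total.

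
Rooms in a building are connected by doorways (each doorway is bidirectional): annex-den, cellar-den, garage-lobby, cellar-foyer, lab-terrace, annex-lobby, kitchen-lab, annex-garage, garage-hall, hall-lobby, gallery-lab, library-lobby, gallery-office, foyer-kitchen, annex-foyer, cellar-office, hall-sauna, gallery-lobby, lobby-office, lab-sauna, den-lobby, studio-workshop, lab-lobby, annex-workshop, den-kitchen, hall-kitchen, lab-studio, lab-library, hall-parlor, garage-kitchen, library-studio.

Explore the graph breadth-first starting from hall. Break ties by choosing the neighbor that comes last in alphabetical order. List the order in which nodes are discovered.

Visit hall; enqueue sauna, parlor, lobby, kitchen, garage → queue [sauna, parlor, lobby, kitchen, garage]
Visit sauna; enqueue lab → queue [parlor, lobby, kitchen, garage, lab]
Visit parlor → queue [lobby, kitchen, garage, lab]
Visit lobby; enqueue office, library, gallery, den, annex → queue [kitchen, garage, lab, office, library, gallery, den, annex]
Visit kitchen; enqueue foyer → queue [garage, lab, office, library, gallery, den, annex, foyer]
Visit garage → queue [lab, office, library, gallery, den, annex, foyer]
Visit lab; enqueue terrace, studio → queue [office, library, gallery, den, annex, foyer, terrace, studio]
Visit office; enqueue cellar → queue [library, gallery, den, annex, foyer, terrace, studio, cellar]
Visit library → queue [gallery, den, annex, foyer, terrace, studio, cellar]
Visit gallery → queue [den, annex, foyer, terrace, studio, cellar]
Visit den → queue [annex, foyer, terrace, studio, cellar]
Visit annex; enqueue workshop → queue [foyer, terrace, studio, cellar, workshop]
Visit foyer → queue [terrace, studio, cellar, workshop]
Visit terrace → queue [studio, cellar, workshop]
Visit studio → queue [cellar, workshop]
Visit cellar → queue [workshop]
Visit workshop → queue []

hall → sauna → parlor → lobby → kitchen → garage → lab → office → library → gallery → den → annex → foyer → terrace → studio → cellar → workshop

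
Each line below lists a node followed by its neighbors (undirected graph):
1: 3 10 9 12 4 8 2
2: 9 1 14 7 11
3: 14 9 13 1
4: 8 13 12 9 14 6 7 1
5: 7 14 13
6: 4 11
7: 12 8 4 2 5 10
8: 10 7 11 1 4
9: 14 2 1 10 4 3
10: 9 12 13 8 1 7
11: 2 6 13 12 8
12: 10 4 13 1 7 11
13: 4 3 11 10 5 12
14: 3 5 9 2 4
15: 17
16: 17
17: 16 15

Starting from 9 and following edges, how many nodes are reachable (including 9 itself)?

14

BFS from 9 visits: 9, 1, 2, 3, 4, 10, 14, 8, 12, 7, 11, 13, 6, 5
Reachable nodes: 14 of 17 total.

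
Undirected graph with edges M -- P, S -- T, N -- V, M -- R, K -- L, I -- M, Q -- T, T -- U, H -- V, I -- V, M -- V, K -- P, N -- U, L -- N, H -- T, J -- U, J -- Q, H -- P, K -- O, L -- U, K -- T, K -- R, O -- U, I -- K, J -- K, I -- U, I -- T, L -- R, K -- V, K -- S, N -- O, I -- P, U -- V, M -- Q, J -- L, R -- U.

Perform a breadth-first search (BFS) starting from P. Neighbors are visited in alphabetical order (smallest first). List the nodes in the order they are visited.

Visit P; enqueue H, I, K, M → queue [H, I, K, M]
Visit H; enqueue T, V → queue [I, K, M, T, V]
Visit I; enqueue U → queue [K, M, T, V, U]
Visit K; enqueue J, L, O, R, S → queue [M, T, V, U, J, L, O, R, S]
Visit M; enqueue Q → queue [T, V, U, J, L, O, R, S, Q]
Visit T → queue [V, U, J, L, O, R, S, Q]
Visit V; enqueue N → queue [U, J, L, O, R, S, Q, N]
Visit U → queue [J, L, O, R, S, Q, N]
Visit J → queue [L, O, R, S, Q, N]
Visit L → queue [O, R, S, Q, N]
Visit O → queue [R, S, Q, N]
Visit R → queue [S, Q, N]
Visit S → queue [Q, N]
Visit Q → queue [N]
Visit N → queue []

P -> H -> I -> K -> M -> T -> V -> U -> J -> L -> O -> R -> S -> Q -> N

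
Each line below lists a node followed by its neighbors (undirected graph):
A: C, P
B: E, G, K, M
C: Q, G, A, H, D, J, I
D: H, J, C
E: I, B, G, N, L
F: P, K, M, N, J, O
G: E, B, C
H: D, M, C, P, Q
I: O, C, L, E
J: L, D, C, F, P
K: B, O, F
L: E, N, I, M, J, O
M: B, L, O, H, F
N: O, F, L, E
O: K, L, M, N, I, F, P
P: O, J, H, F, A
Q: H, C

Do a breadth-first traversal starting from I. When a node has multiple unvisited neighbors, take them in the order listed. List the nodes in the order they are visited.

Visit I; enqueue O, C, L, E → queue [O, C, L, E]
Visit O; enqueue K, M, N, F, P → queue [C, L, E, K, M, N, F, P]
Visit C; enqueue Q, G, A, H, D, J → queue [L, E, K, M, N, F, P, Q, G, A, H, D, J]
Visit L → queue [E, K, M, N, F, P, Q, G, A, H, D, J]
Visit E; enqueue B → queue [K, M, N, F, P, Q, G, A, H, D, J, B]
Visit K → queue [M, N, F, P, Q, G, A, H, D, J, B]
Visit M → queue [N, F, P, Q, G, A, H, D, J, B]
Visit N → queue [F, P, Q, G, A, H, D, J, B]
Visit F → queue [P, Q, G, A, H, D, J, B]
Visit P → queue [Q, G, A, H, D, J, B]
Visit Q → queue [G, A, H, D, J, B]
Visit G → queue [A, H, D, J, B]
Visit A → queue [H, D, J, B]
Visit H → queue [D, J, B]
Visit D → queue [J, B]
Visit J → queue [B]
Visit B → queue []

I, O, C, L, E, K, M, N, F, P, Q, G, A, H, D, J, B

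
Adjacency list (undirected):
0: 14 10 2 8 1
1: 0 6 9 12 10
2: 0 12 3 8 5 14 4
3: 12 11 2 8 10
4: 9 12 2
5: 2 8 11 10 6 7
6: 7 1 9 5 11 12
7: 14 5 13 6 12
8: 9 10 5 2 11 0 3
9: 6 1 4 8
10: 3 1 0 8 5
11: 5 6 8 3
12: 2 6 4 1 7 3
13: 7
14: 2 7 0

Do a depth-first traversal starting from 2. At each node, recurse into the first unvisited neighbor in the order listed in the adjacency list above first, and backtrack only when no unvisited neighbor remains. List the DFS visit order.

2, 0, 14, 7, 5, 8, 9, 6, 1, 12, 4, 3, 11, 10, 13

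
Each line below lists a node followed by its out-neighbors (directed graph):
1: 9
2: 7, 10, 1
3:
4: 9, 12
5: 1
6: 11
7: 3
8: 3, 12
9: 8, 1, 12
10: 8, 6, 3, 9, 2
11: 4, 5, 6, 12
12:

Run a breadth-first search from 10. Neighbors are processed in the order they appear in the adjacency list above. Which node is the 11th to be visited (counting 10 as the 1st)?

Visit 10; enqueue 8, 6, 3, 9, 2 → queue [8, 6, 3, 9, 2]
Visit 8; enqueue 12 → queue [6, 3, 9, 2, 12]
Visit 6; enqueue 11 → queue [3, 9, 2, 12, 11]
Visit 3 → queue [9, 2, 12, 11]
Visit 9; enqueue 1 → queue [2, 12, 11, 1]
Visit 2; enqueue 7 → queue [12, 11, 1, 7]
Visit 12 → queue [11, 1, 7]
Visit 11; enqueue 4, 5 → queue [1, 7, 4, 5]
Visit 1 → queue [7, 4, 5]
Visit 7 → queue [4, 5]
Visit 4 → queue [5]
Visit 5 → queue []

Visit order: 10, 8, 6, 3, 9, 2, 12, 11, 1, 7, 4, 5

4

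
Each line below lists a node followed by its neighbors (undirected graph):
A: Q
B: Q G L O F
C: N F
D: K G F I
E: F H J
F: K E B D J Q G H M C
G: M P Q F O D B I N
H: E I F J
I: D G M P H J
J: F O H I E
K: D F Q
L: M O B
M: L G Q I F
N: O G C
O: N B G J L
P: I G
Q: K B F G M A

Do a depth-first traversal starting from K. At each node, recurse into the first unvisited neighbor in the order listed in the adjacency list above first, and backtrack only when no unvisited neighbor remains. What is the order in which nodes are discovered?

K D G M L O N C F E H I P J B Q A

Visit K
K → D
D → G
G → M
M → L
L → O
O → N
N → C
C → F
F → E
E → H
H → I
I → P
I → J
F → B
B → Q
Q → A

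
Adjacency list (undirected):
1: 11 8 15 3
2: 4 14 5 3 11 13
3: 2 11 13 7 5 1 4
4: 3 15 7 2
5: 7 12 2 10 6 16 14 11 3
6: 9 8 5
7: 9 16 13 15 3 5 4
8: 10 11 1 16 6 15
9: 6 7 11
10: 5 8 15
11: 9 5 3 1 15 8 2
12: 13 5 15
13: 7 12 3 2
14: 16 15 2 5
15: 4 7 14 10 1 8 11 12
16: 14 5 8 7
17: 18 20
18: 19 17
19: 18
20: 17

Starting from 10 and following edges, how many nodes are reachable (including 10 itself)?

16

BFS from 10 visits: 10, 5, 8, 15, 7, 12, 2, 6, 16, 14, 11, 3, 1, 4, 9, 13
Reachable nodes: 16 of 20 total.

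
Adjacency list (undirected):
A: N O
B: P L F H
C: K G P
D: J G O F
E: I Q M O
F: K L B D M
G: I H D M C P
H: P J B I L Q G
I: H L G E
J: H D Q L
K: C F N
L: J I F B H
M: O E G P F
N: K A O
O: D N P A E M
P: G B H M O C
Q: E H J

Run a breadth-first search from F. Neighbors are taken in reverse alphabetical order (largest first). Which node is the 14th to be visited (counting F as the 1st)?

N

Visit F; enqueue M, L, K, D, B → queue [M, L, K, D, B]
Visit M; enqueue P, O, G, E → queue [L, K, D, B, P, O, G, E]
Visit L; enqueue J, I, H → queue [K, D, B, P, O, G, E, J, I, H]
Visit K; enqueue N, C → queue [D, B, P, O, G, E, J, I, H, N, C]
Visit D → queue [B, P, O, G, E, J, I, H, N, C]
Visit B → queue [P, O, G, E, J, I, H, N, C]
Visit P → queue [O, G, E, J, I, H, N, C]
Visit O; enqueue A → queue [G, E, J, I, H, N, C, A]
Visit G → queue [E, J, I, H, N, C, A]
Visit E; enqueue Q → queue [J, I, H, N, C, A, Q]
Visit J → queue [I, H, N, C, A, Q]
Visit I → queue [H, N, C, A, Q]
Visit H → queue [N, C, A, Q]
Visit N → queue [C, A, Q]
Visit C → queue [A, Q]
Visit A → queue [Q]
Visit Q → queue []

Visit order: F, M, L, K, D, B, P, O, G, E, J, I, H, N, C, A, Q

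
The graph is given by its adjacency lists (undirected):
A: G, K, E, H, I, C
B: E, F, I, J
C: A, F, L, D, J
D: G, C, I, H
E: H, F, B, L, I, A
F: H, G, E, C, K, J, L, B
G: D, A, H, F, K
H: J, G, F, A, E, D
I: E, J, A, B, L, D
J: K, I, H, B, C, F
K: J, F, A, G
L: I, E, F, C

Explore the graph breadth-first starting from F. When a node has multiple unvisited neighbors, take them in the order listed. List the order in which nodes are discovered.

Visit F; enqueue H, G, E, C, K, J, L, B → queue [H, G, E, C, K, J, L, B]
Visit H; enqueue A, D → queue [G, E, C, K, J, L, B, A, D]
Visit G → queue [E, C, K, J, L, B, A, D]
Visit E; enqueue I → queue [C, K, J, L, B, A, D, I]
Visit C → queue [K, J, L, B, A, D, I]
Visit K → queue [J, L, B, A, D, I]
Visit J → queue [L, B, A, D, I]
Visit L → queue [B, A, D, I]
Visit B → queue [A, D, I]
Visit A → queue [D, I]
Visit D → queue [I]
Visit I → queue []

F H G E C K J L B A D I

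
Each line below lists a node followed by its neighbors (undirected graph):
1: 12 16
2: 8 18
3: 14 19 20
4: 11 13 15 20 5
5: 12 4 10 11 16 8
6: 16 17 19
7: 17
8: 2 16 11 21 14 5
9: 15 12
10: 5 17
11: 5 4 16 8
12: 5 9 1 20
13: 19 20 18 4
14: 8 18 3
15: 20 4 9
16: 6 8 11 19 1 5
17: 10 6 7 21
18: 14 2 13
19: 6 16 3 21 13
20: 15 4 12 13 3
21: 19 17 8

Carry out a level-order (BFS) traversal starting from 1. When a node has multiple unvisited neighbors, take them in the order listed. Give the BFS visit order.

Visit 1; enqueue 12, 16 → queue [12, 16]
Visit 12; enqueue 5, 9, 20 → queue [16, 5, 9, 20]
Visit 16; enqueue 6, 8, 11, 19 → queue [5, 9, 20, 6, 8, 11, 19]
Visit 5; enqueue 4, 10 → queue [9, 20, 6, 8, 11, 19, 4, 10]
Visit 9; enqueue 15 → queue [20, 6, 8, 11, 19, 4, 10, 15]
Visit 20; enqueue 13, 3 → queue [6, 8, 11, 19, 4, 10, 15, 13, 3]
Visit 6; enqueue 17 → queue [8, 11, 19, 4, 10, 15, 13, 3, 17]
Visit 8; enqueue 2, 21, 14 → queue [11, 19, 4, 10, 15, 13, 3, 17, 2, 21, 14]
Visit 11 → queue [19, 4, 10, 15, 13, 3, 17, 2, 21, 14]
Visit 19 → queue [4, 10, 15, 13, 3, 17, 2, 21, 14]
Visit 4 → queue [10, 15, 13, 3, 17, 2, 21, 14]
Visit 10 → queue [15, 13, 3, 17, 2, 21, 14]
Visit 15 → queue [13, 3, 17, 2, 21, 14]
Visit 13; enqueue 18 → queue [3, 17, 2, 21, 14, 18]
Visit 3 → queue [17, 2, 21, 14, 18]
Visit 17; enqueue 7 → queue [2, 21, 14, 18, 7]
Visit 2 → queue [21, 14, 18, 7]
Visit 21 → queue [14, 18, 7]
Visit 14 → queue [18, 7]
Visit 18 → queue [7]
Visit 7 → queue []

1 -> 12 -> 16 -> 5 -> 9 -> 20 -> 6 -> 8 -> 11 -> 19 -> 4 -> 10 -> 15 -> 13 -> 3 -> 17 -> 2 -> 21 -> 14 -> 18 -> 7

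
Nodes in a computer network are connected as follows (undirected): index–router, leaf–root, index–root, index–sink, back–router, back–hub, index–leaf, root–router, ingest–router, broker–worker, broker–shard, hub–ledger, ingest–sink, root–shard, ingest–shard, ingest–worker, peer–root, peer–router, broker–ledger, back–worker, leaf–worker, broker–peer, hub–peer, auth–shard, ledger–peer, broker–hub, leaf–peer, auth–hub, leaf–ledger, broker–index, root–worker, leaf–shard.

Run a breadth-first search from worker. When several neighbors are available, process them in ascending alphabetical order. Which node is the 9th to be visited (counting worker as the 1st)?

Visit worker; enqueue back, broker, ingest, leaf, root → queue [back, broker, ingest, leaf, root]
Visit back; enqueue hub, router → queue [broker, ingest, leaf, root, hub, router]
Visit broker; enqueue index, ledger, peer, shard → queue [ingest, leaf, root, hub, router, index, ledger, peer, shard]
Visit ingest; enqueue sink → queue [leaf, root, hub, router, index, ledger, peer, shard, sink]
Visit leaf → queue [root, hub, router, index, ledger, peer, shard, sink]
Visit root → queue [hub, router, index, ledger, peer, shard, sink]
Visit hub; enqueue auth → queue [router, index, ledger, peer, shard, sink, auth]
Visit router → queue [index, ledger, peer, shard, sink, auth]
Visit index → queue [ledger, peer, shard, sink, auth]
Visit ledger → queue [peer, shard, sink, auth]
Visit peer → queue [shard, sink, auth]
Visit shard → queue [sink, auth]
Visit sink → queue [auth]
Visit auth → queue []

Visit order: worker, back, broker, ingest, leaf, root, hub, router, index, ledger, peer, shard, sink, auth

index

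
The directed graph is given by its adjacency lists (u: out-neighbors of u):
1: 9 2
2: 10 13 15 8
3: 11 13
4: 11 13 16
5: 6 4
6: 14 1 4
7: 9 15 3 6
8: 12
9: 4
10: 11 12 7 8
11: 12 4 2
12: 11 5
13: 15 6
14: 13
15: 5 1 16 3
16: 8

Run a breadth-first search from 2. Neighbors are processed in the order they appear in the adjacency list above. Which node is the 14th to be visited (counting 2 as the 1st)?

4

Visit 2; enqueue 10, 13, 15, 8 → queue [10, 13, 15, 8]
Visit 10; enqueue 11, 12, 7 → queue [13, 15, 8, 11, 12, 7]
Visit 13; enqueue 6 → queue [15, 8, 11, 12, 7, 6]
Visit 15; enqueue 5, 1, 16, 3 → queue [8, 11, 12, 7, 6, 5, 1, 16, 3]
Visit 8 → queue [11, 12, 7, 6, 5, 1, 16, 3]
Visit 11; enqueue 4 → queue [12, 7, 6, 5, 1, 16, 3, 4]
Visit 12 → queue [7, 6, 5, 1, 16, 3, 4]
Visit 7; enqueue 9 → queue [6, 5, 1, 16, 3, 4, 9]
Visit 6; enqueue 14 → queue [5, 1, 16, 3, 4, 9, 14]
Visit 5 → queue [1, 16, 3, 4, 9, 14]
Visit 1 → queue [16, 3, 4, 9, 14]
Visit 16 → queue [3, 4, 9, 14]
Visit 3 → queue [4, 9, 14]
Visit 4 → queue [9, 14]
Visit 9 → queue [14]
Visit 14 → queue []

Visit order: 2, 10, 13, 15, 8, 11, 12, 7, 6, 5, 1, 16, 3, 4, 9, 14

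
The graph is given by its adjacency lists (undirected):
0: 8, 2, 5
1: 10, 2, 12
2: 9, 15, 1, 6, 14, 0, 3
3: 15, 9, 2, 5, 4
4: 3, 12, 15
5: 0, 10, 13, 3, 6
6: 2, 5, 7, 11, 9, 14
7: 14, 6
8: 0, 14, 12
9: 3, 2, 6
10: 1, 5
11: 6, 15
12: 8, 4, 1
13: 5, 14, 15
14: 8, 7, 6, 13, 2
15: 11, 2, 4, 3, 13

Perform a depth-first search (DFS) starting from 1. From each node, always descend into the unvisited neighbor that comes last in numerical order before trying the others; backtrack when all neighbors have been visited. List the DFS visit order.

Visit 1
1 → 12
12 → 8
8 → 14
14 → 13
13 → 15
15 → 11
11 → 6
6 → 9
9 → 3
3 → 5
5 → 10
5 → 0
0 → 2
3 → 4
6 → 7

1 -> 12 -> 8 -> 14 -> 13 -> 15 -> 11 -> 6 -> 9 -> 3 -> 5 -> 10 -> 0 -> 2 -> 4 -> 7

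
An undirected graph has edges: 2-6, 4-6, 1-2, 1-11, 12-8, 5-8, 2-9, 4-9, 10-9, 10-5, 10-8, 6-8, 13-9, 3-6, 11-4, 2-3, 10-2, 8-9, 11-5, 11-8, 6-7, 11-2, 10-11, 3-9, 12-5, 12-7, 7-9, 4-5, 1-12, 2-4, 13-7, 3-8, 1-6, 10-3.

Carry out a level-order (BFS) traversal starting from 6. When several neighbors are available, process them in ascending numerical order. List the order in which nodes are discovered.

6 -> 1 -> 2 -> 3 -> 4 -> 7 -> 8 -> 11 -> 12 -> 9 -> 10 -> 5 -> 13

Visit 6; enqueue 1, 2, 3, 4, 7, 8 → queue [1, 2, 3, 4, 7, 8]
Visit 1; enqueue 11, 12 → queue [2, 3, 4, 7, 8, 11, 12]
Visit 2; enqueue 9, 10 → queue [3, 4, 7, 8, 11, 12, 9, 10]
Visit 3 → queue [4, 7, 8, 11, 12, 9, 10]
Visit 4; enqueue 5 → queue [7, 8, 11, 12, 9, 10, 5]
Visit 7; enqueue 13 → queue [8, 11, 12, 9, 10, 5, 13]
Visit 8 → queue [11, 12, 9, 10, 5, 13]
Visit 11 → queue [12, 9, 10, 5, 13]
Visit 12 → queue [9, 10, 5, 13]
Visit 9 → queue [10, 5, 13]
Visit 10 → queue [5, 13]
Visit 5 → queue [13]
Visit 13 → queue []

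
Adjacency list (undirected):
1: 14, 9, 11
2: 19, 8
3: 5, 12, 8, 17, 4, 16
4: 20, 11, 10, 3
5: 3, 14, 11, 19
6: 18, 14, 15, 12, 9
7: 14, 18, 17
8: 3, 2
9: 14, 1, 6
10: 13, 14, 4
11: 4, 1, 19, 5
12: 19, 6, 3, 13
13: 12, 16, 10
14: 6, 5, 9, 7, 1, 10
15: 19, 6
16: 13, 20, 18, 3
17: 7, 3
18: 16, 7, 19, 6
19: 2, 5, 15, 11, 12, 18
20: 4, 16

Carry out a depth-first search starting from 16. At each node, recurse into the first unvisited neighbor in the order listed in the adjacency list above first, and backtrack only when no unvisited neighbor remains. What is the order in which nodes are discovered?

Visit 16
16 → 13
13 → 12
12 → 19
19 → 2
2 → 8
8 → 3
3 → 5
5 → 14
14 → 6
6 → 18
18 → 7
7 → 17
6 → 15
6 → 9
9 → 1
1 → 11
11 → 4
4 → 20
4 → 10

16, 13, 12, 19, 2, 8, 3, 5, 14, 6, 18, 7, 17, 15, 9, 1, 11, 4, 20, 10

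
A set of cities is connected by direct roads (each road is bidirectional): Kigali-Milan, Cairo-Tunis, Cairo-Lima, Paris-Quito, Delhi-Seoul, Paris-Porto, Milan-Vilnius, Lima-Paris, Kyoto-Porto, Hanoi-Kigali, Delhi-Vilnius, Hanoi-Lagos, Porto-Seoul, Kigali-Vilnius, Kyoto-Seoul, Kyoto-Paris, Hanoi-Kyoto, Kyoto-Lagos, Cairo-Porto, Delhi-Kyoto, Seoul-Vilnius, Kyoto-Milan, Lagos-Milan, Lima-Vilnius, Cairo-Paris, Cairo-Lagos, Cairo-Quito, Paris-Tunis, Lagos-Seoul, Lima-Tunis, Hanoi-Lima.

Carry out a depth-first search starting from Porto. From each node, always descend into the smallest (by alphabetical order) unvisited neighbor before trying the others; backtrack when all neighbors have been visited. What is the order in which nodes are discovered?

Porto -> Cairo -> Lagos -> Hanoi -> Kigali -> Milan -> Kyoto -> Delhi -> Seoul -> Vilnius -> Lima -> Paris -> Quito -> Tunis

Visit Porto
Porto → Cairo
Cairo → Lagos
Lagos → Hanoi
Hanoi → Kigali
Kigali → Milan
Milan → Kyoto
Kyoto → Delhi
Delhi → Seoul
Seoul → Vilnius
Vilnius → Lima
Lima → Paris
Paris → Quito
Paris → Tunis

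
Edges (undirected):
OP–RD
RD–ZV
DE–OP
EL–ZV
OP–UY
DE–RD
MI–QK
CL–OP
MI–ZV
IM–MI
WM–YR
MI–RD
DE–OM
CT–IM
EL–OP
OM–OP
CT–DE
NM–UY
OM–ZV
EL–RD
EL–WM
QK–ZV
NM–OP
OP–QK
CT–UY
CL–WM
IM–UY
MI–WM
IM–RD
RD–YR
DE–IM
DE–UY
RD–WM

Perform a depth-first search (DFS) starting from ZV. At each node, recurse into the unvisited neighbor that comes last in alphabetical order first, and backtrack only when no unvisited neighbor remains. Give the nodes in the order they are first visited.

Visit ZV
ZV → RD
RD → YR
YR → WM
WM → MI
MI → QK
QK → OP
OP → UY
UY → NM
UY → IM
IM → DE
DE → OM
DE → CT
OP → EL
OP → CL

ZV, RD, YR, WM, MI, QK, OP, UY, NM, IM, DE, OM, CT, EL, CL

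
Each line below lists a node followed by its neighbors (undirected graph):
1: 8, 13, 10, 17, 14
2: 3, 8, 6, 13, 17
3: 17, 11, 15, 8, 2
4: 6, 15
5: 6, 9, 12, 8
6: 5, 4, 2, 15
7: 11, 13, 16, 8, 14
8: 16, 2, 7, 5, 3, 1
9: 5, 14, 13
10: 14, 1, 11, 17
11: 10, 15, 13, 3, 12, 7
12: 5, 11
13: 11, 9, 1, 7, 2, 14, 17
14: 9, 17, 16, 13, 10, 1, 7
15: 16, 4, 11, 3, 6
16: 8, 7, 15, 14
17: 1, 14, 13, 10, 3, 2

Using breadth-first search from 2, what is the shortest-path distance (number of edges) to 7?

2

Level 0: 2
Level 1: 3, 6, 8, 13, 17
Level 2: 1, 4, 5, 7, 9, 10, 11, 14, 15, 16
Level 3: 12
7 first appears at level 2.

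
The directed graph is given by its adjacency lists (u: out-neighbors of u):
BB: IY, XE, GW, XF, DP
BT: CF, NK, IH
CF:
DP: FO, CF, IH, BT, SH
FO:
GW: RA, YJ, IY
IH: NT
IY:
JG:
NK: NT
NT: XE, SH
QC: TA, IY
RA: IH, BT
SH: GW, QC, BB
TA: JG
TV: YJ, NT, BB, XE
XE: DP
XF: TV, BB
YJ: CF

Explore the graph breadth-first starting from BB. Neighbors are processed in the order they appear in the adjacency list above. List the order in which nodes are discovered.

Visit BB; enqueue IY, XE, GW, XF, DP → queue [IY, XE, GW, XF, DP]
Visit IY → queue [XE, GW, XF, DP]
Visit XE → queue [GW, XF, DP]
Visit GW; enqueue RA, YJ → queue [XF, DP, RA, YJ]
Visit XF; enqueue TV → queue [DP, RA, YJ, TV]
Visit DP; enqueue FO, CF, IH, BT, SH → queue [RA, YJ, TV, FO, CF, IH, BT, SH]
Visit RA → queue [YJ, TV, FO, CF, IH, BT, SH]
Visit YJ → queue [TV, FO, CF, IH, BT, SH]
Visit TV; enqueue NT → queue [FO, CF, IH, BT, SH, NT]
Visit FO → queue [CF, IH, BT, SH, NT]
Visit CF → queue [IH, BT, SH, NT]
Visit IH → queue [BT, SH, NT]
Visit BT; enqueue NK → queue [SH, NT, NK]
Visit SH; enqueue QC → queue [NT, NK, QC]
Visit NT → queue [NK, QC]
Visit NK → queue [QC]
Visit QC; enqueue TA → queue [TA]
Visit TA; enqueue JG → queue [JG]
Visit JG → queue []

BB → IY → XE → GW → XF → DP → RA → YJ → TV → FO → CF → IH → BT → SH → NT → NK → QC → TA → JG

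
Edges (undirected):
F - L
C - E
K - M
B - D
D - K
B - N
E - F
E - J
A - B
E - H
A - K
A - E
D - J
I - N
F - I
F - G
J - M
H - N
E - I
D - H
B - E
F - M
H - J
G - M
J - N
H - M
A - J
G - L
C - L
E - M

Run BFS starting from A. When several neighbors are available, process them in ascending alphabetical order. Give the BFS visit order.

Visit A; enqueue B, E, J, K → queue [B, E, J, K]
Visit B; enqueue D, N → queue [E, J, K, D, N]
Visit E; enqueue C, F, H, I, M → queue [J, K, D, N, C, F, H, I, M]
Visit J → queue [K, D, N, C, F, H, I, M]
Visit K → queue [D, N, C, F, H, I, M]
Visit D → queue [N, C, F, H, I, M]
Visit N → queue [C, F, H, I, M]
Visit C; enqueue L → queue [F, H, I, M, L]
Visit F; enqueue G → queue [H, I, M, L, G]
Visit H → queue [I, M, L, G]
Visit I → queue [M, L, G]
Visit M → queue [L, G]
Visit L → queue [G]
Visit G → queue []

A → B → E → J → K → D → N → C → F → H → I → M → L → G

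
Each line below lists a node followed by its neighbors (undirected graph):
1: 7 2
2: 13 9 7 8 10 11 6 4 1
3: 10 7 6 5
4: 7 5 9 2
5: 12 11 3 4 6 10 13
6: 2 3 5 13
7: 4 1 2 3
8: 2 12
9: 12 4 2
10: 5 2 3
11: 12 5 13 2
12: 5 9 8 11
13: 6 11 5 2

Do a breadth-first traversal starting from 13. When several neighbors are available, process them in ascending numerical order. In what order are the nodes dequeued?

13 -> 2 -> 5 -> 6 -> 11 -> 1 -> 4 -> 7 -> 8 -> 9 -> 10 -> 3 -> 12

Visit 13; enqueue 2, 5, 6, 11 → queue [2, 5, 6, 11]
Visit 2; enqueue 1, 4, 7, 8, 9, 10 → queue [5, 6, 11, 1, 4, 7, 8, 9, 10]
Visit 5; enqueue 3, 12 → queue [6, 11, 1, 4, 7, 8, 9, 10, 3, 12]
Visit 6 → queue [11, 1, 4, 7, 8, 9, 10, 3, 12]
Visit 11 → queue [1, 4, 7, 8, 9, 10, 3, 12]
Visit 1 → queue [4, 7, 8, 9, 10, 3, 12]
Visit 4 → queue [7, 8, 9, 10, 3, 12]
Visit 7 → queue [8, 9, 10, 3, 12]
Visit 8 → queue [9, 10, 3, 12]
Visit 9 → queue [10, 3, 12]
Visit 10 → queue [3, 12]
Visit 3 → queue [12]
Visit 12 → queue []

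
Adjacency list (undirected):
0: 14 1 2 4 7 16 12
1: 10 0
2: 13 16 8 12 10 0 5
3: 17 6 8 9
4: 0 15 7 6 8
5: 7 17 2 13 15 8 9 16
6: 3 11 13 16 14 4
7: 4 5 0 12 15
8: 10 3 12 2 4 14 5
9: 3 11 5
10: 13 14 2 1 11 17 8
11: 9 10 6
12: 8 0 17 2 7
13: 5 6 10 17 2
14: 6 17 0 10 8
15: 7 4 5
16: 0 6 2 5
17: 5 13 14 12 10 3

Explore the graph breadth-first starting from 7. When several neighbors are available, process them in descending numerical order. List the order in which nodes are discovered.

7 15 12 5 4 0 17 8 2 16 13 9 6 14 1 10 3 11

Visit 7; enqueue 15, 12, 5, 4, 0 → queue [15, 12, 5, 4, 0]
Visit 15 → queue [12, 5, 4, 0]
Visit 12; enqueue 17, 8, 2 → queue [5, 4, 0, 17, 8, 2]
Visit 5; enqueue 16, 13, 9 → queue [4, 0, 17, 8, 2, 16, 13, 9]
Visit 4; enqueue 6 → queue [0, 17, 8, 2, 16, 13, 9, 6]
Visit 0; enqueue 14, 1 → queue [17, 8, 2, 16, 13, 9, 6, 14, 1]
Visit 17; enqueue 10, 3 → queue [8, 2, 16, 13, 9, 6, 14, 1, 10, 3]
Visit 8 → queue [2, 16, 13, 9, 6, 14, 1, 10, 3]
Visit 2 → queue [16, 13, 9, 6, 14, 1, 10, 3]
Visit 16 → queue [13, 9, 6, 14, 1, 10, 3]
Visit 13 → queue [9, 6, 14, 1, 10, 3]
Visit 9; enqueue 11 → queue [6, 14, 1, 10, 3, 11]
Visit 6 → queue [14, 1, 10, 3, 11]
Visit 14 → queue [1, 10, 3, 11]
Visit 1 → queue [10, 3, 11]
Visit 10 → queue [3, 11]
Visit 3 → queue [11]
Visit 11 → queue []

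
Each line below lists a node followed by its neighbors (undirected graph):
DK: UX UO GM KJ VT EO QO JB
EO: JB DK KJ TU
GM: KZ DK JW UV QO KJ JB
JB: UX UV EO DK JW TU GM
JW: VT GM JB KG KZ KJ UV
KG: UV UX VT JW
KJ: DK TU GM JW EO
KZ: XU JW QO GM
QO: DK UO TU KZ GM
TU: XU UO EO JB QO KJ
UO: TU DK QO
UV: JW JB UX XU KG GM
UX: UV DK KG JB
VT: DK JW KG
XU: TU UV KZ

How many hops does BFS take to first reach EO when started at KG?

Level 0: KG
Level 1: JW, UV, UX, VT
Level 2: DK, GM, JB, KJ, KZ, XU
Level 3: EO, QO, TU, UO
EO first appears at level 3.

3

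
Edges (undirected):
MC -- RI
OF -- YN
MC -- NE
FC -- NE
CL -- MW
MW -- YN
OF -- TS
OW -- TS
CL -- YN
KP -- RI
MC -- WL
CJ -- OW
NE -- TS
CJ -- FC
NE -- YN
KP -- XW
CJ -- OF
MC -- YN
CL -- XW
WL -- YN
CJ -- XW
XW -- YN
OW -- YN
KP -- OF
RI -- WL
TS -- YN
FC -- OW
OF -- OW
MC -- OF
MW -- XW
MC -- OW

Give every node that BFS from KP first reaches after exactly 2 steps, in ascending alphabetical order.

CJ, CL, MC, MW, OW, TS, WL, YN

Level 0: KP
Level 1: OF, RI, XW
Level 2: CJ, CL, MC, MW, OW, TS, WL, YN
Level 3: FC, NE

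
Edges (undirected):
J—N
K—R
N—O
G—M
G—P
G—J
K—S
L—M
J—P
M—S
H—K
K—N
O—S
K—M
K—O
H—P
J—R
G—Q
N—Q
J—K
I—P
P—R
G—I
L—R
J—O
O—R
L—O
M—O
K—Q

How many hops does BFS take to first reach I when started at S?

Level 0: S
Level 1: K, M, O
Level 2: G, H, J, L, N, Q, R
Level 3: I, P
I first appears at level 3.

3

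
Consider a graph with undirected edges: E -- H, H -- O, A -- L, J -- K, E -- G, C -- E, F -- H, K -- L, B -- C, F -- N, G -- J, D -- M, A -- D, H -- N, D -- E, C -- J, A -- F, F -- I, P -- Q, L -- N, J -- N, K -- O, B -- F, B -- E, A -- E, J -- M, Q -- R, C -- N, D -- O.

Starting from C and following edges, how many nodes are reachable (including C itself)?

15

BFS from C visits: C, B, E, J, N, F, A, D, G, H, K, M, L, I, O
Reachable nodes: 15 of 18 total.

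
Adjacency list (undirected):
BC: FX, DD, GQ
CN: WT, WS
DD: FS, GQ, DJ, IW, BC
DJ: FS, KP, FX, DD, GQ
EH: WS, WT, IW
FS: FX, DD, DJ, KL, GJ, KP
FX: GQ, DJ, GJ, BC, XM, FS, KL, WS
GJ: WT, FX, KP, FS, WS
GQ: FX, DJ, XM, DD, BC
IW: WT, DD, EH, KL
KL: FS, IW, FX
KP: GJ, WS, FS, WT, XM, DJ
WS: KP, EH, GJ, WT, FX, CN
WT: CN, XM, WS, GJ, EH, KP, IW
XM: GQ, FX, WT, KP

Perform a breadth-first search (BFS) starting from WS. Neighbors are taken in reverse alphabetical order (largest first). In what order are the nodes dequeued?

Visit WS; enqueue WT, KP, GJ, FX, EH, CN → queue [WT, KP, GJ, FX, EH, CN]
Visit WT; enqueue XM, IW → queue [KP, GJ, FX, EH, CN, XM, IW]
Visit KP; enqueue FS, DJ → queue [GJ, FX, EH, CN, XM, IW, FS, DJ]
Visit GJ → queue [FX, EH, CN, XM, IW, FS, DJ]
Visit FX; enqueue KL, GQ, BC → queue [EH, CN, XM, IW, FS, DJ, KL, GQ, BC]
Visit EH → queue [CN, XM, IW, FS, DJ, KL, GQ, BC]
Visit CN → queue [XM, IW, FS, DJ, KL, GQ, BC]
Visit XM → queue [IW, FS, DJ, KL, GQ, BC]
Visit IW; enqueue DD → queue [FS, DJ, KL, GQ, BC, DD]
Visit FS → queue [DJ, KL, GQ, BC, DD]
Visit DJ → queue [KL, GQ, BC, DD]
Visit KL → queue [GQ, BC, DD]
Visit GQ → queue [BC, DD]
Visit BC → queue [DD]
Visit DD → queue []

WS WT KP GJ FX EH CN XM IW FS DJ KL GQ BC DD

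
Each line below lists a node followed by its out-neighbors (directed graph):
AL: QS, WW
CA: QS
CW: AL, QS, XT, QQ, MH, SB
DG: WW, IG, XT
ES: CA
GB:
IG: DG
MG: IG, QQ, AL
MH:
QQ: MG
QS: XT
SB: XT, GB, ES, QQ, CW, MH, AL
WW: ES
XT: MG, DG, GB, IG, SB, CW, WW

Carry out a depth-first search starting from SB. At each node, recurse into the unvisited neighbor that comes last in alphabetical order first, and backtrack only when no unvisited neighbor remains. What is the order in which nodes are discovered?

SB -> XT -> WW -> ES -> CA -> QS -> MG -> QQ -> IG -> DG -> AL -> GB -> CW -> MH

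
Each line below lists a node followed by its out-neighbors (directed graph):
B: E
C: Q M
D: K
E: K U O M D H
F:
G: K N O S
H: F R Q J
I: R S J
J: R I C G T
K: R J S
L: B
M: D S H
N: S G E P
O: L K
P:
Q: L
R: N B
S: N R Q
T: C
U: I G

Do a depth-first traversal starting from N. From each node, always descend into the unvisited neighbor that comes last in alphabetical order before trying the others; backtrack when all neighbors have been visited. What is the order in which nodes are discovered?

N → S → R → B → E → U → I → J → T → C → Q → L → M → H → F → D → K → G → O → P

Visit N
N → S
S → R
R → B
B → E
E → U
U → I
I → J
J → T
T → C
C → Q
Q → L
C → M
M → H
H → F
M → D
D → K
J → G
G → O
N → P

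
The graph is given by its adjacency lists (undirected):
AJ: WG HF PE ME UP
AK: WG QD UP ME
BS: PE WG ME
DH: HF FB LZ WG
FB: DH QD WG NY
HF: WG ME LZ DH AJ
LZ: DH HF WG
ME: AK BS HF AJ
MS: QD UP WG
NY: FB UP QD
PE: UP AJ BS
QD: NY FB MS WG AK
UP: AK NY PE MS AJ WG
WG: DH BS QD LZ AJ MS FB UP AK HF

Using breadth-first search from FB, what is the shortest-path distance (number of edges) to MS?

Level 0: FB
Level 1: DH, NY, QD, WG
Level 2: AJ, AK, BS, HF, LZ, MS, UP
Level 3: ME, PE
MS first appears at level 2.

2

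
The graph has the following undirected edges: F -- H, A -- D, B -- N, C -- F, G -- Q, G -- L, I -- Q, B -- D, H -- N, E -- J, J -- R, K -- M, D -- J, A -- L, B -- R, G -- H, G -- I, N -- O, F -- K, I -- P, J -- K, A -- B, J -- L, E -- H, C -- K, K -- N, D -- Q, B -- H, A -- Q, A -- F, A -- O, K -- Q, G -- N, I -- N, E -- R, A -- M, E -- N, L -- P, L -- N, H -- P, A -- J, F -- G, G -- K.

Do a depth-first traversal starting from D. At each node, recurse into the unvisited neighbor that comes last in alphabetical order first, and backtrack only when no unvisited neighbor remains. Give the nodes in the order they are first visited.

D, Q, K, N, O, A, M, L, P, I, G, H, F, C, E, R, J, B

Visit D
D → Q
Q → K
K → N
N → O
O → A
A → M
A → L
L → P
P → I
I → G
G → H
H → F
F → C
H → E
E → R
R → J
R → B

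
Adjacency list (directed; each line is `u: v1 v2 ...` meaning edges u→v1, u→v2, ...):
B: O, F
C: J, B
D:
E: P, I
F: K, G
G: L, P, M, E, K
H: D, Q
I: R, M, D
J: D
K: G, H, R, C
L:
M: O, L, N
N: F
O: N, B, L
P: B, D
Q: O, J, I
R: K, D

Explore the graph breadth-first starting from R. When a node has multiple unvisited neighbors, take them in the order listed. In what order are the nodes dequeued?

Visit R; enqueue K, D → queue [K, D]
Visit K; enqueue G, H, C → queue [D, G, H, C]
Visit D → queue [G, H, C]
Visit G; enqueue L, P, M, E → queue [H, C, L, P, M, E]
Visit H; enqueue Q → queue [C, L, P, M, E, Q]
Visit C; enqueue J, B → queue [L, P, M, E, Q, J, B]
Visit L → queue [P, M, E, Q, J, B]
Visit P → queue [M, E, Q, J, B]
Visit M; enqueue O, N → queue [E, Q, J, B, O, N]
Visit E; enqueue I → queue [Q, J, B, O, N, I]
Visit Q → queue [J, B, O, N, I]
Visit J → queue [B, O, N, I]
Visit B; enqueue F → queue [O, N, I, F]
Visit O → queue [N, I, F]
Visit N → queue [I, F]
Visit I → queue [F]
Visit F → queue []

R K D G H C L P M E Q J B O N I F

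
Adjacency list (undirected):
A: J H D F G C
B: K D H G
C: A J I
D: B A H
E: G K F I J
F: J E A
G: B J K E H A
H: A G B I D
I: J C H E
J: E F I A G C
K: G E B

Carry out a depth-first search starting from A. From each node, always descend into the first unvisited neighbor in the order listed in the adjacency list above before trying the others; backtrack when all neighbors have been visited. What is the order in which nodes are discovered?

A J E G B K D H I C F

Visit A
A → J
J → E
E → G
G → B
B → K
B → D
D → H
H → I
I → C
E → F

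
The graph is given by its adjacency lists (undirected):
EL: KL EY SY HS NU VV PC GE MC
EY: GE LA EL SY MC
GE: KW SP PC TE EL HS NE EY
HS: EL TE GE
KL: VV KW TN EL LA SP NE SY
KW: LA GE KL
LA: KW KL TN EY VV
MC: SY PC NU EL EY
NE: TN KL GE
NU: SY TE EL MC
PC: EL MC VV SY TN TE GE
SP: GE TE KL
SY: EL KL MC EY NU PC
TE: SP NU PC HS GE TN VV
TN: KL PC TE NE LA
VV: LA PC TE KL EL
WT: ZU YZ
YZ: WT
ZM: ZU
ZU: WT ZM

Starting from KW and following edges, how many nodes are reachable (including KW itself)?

16

BFS from KW visits: KW, LA, GE, KL, TN, EY, VV, SP, PC, TE, EL, HS, NE, SY, MC, NU
Reachable nodes: 16 of 20 total.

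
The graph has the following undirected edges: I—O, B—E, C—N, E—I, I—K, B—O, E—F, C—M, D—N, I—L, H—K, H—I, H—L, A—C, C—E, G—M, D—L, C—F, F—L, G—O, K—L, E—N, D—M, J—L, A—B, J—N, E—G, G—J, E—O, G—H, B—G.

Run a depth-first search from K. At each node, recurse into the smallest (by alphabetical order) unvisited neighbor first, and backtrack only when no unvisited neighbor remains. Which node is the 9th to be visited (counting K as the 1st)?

Visit K
K → H
H → G
G → B
B → A
A → C
C → E
E → F
F → L
L → D
D → M
D → N
N → J
L → I
I → O

Visit order: K, H, G, B, A, C, E, F, L, D, M, N, J, I, O

L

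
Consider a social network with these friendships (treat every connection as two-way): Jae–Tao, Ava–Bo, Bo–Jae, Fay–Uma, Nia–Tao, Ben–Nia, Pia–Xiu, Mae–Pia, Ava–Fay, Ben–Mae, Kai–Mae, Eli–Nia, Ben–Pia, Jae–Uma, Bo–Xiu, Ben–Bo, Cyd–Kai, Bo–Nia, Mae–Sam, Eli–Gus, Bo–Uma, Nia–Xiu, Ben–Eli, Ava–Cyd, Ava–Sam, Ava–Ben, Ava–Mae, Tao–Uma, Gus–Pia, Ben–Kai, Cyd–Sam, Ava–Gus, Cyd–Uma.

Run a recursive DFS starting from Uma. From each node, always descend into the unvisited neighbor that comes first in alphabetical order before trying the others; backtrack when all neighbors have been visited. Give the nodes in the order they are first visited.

Visit Uma
Uma → Bo
Bo → Ava
Ava → Ben
Ben → Eli
Eli → Gus
Gus → Pia
Pia → Mae
Mae → Kai
Kai → Cyd
Cyd → Sam
Pia → Xiu
Xiu → Nia
Nia → Tao
Tao → Jae
Ava → Fay

Uma Bo Ava Ben Eli Gus Pia Mae Kai Cyd Sam Xiu Nia Tao Jae Fay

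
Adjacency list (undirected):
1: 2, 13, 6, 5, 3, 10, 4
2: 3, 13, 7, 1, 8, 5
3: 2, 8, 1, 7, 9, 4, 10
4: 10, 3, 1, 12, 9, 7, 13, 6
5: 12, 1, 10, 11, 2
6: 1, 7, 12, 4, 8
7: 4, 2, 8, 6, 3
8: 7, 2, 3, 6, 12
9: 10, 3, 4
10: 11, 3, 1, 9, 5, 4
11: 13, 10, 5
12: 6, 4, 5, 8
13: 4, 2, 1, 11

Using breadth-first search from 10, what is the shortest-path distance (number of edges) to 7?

Level 0: 10
Level 1: 1, 3, 4, 5, 9, 11
Level 2: 2, 6, 7, 8, 12, 13
7 first appears at level 2.

2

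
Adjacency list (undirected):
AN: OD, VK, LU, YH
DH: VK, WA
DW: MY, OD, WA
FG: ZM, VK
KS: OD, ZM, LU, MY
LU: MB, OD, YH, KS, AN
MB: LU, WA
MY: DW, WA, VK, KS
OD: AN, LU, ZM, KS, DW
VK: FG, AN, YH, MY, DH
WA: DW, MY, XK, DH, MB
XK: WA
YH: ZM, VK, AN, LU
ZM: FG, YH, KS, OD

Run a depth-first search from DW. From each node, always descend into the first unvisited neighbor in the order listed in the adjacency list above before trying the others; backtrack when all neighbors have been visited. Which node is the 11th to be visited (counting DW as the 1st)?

OD

Visit DW
DW → MY
MY → WA
WA → XK
WA → DH
DH → VK
VK → FG
FG → ZM
ZM → YH
YH → AN
AN → OD
OD → LU
LU → MB
LU → KS

Visit order: DW, MY, WA, XK, DH, VK, FG, ZM, YH, AN, OD, LU, MB, KS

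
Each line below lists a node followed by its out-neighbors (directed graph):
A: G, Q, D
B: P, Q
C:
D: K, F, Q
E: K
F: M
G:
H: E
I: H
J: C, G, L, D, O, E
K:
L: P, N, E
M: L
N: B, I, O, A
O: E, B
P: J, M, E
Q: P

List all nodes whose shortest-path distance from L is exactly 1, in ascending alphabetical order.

Level 0: L
Level 1: E, N, P
Level 2: A, B, I, J, K, M, O
Level 3: C, D, G, H, Q
Level 4: F

E, N, P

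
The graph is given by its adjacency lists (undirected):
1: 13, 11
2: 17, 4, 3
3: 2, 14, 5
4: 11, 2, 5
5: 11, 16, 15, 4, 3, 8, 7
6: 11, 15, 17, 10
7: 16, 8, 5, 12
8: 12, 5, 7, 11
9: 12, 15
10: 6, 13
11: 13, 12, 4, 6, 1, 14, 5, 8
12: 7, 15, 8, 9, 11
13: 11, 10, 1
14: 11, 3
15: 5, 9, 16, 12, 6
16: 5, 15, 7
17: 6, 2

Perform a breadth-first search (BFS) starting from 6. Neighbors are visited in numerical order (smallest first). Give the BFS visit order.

6, 10, 11, 15, 17, 13, 1, 4, 5, 8, 12, 14, 9, 16, 2, 3, 7

Visit 6; enqueue 10, 11, 15, 17 → queue [10, 11, 15, 17]
Visit 10; enqueue 13 → queue [11, 15, 17, 13]
Visit 11; enqueue 1, 4, 5, 8, 12, 14 → queue [15, 17, 13, 1, 4, 5, 8, 12, 14]
Visit 15; enqueue 9, 16 → queue [17, 13, 1, 4, 5, 8, 12, 14, 9, 16]
Visit 17; enqueue 2 → queue [13, 1, 4, 5, 8, 12, 14, 9, 16, 2]
Visit 13 → queue [1, 4, 5, 8, 12, 14, 9, 16, 2]
Visit 1 → queue [4, 5, 8, 12, 14, 9, 16, 2]
Visit 4 → queue [5, 8, 12, 14, 9, 16, 2]
Visit 5; enqueue 3, 7 → queue [8, 12, 14, 9, 16, 2, 3, 7]
Visit 8 → queue [12, 14, 9, 16, 2, 3, 7]
Visit 12 → queue [14, 9, 16, 2, 3, 7]
Visit 14 → queue [9, 16, 2, 3, 7]
Visit 9 → queue [16, 2, 3, 7]
Visit 16 → queue [2, 3, 7]
Visit 2 → queue [3, 7]
Visit 3 → queue [7]
Visit 7 → queue []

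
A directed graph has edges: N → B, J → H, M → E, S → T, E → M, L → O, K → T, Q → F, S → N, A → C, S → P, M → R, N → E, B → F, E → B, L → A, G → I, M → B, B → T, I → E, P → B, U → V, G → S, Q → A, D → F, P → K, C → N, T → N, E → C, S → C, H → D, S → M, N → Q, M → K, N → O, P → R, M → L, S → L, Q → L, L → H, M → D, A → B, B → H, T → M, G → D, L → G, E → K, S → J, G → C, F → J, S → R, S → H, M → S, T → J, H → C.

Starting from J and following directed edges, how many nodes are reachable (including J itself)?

BFS from J visits: J, H, C, D, N, F, B, E, O, Q, T, K, M, A, L, R, S, G, P, I
Reachable nodes: 20 of 22 total.

20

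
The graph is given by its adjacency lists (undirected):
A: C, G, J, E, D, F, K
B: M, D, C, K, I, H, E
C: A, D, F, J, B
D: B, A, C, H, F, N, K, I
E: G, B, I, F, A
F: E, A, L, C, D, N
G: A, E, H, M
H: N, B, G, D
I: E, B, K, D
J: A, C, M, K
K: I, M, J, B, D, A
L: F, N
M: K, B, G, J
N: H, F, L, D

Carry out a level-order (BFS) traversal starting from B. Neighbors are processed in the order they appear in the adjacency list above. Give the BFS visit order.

Visit B; enqueue M, D, C, K, I, H, E → queue [M, D, C, K, I, H, E]
Visit M; enqueue G, J → queue [D, C, K, I, H, E, G, J]
Visit D; enqueue A, F, N → queue [C, K, I, H, E, G, J, A, F, N]
Visit C → queue [K, I, H, E, G, J, A, F, N]
Visit K → queue [I, H, E, G, J, A, F, N]
Visit I → queue [H, E, G, J, A, F, N]
Visit H → queue [E, G, J, A, F, N]
Visit E → queue [G, J, A, F, N]
Visit G → queue [J, A, F, N]
Visit J → queue [A, F, N]
Visit A → queue [F, N]
Visit F; enqueue L → queue [N, L]
Visit N → queue [L]
Visit L → queue []

B -> M -> D -> C -> K -> I -> H -> E -> G -> J -> A -> F -> N -> L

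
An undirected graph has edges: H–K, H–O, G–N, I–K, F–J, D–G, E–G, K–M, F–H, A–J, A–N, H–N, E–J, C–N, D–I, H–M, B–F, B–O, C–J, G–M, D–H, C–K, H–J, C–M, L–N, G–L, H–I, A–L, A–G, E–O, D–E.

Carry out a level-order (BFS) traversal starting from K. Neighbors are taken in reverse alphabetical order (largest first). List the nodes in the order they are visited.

K, M, I, H, C, G, D, O, N, J, F, L, E, A, B

Visit K; enqueue M, I, H, C → queue [M, I, H, C]
Visit M; enqueue G → queue [I, H, C, G]
Visit I; enqueue D → queue [H, C, G, D]
Visit H; enqueue O, N, J, F → queue [C, G, D, O, N, J, F]
Visit C → queue [G, D, O, N, J, F]
Visit G; enqueue L, E, A → queue [D, O, N, J, F, L, E, A]
Visit D → queue [O, N, J, F, L, E, A]
Visit O; enqueue B → queue [N, J, F, L, E, A, B]
Visit N → queue [J, F, L, E, A, B]
Visit J → queue [F, L, E, A, B]
Visit F → queue [L, E, A, B]
Visit L → queue [E, A, B]
Visit E → queue [A, B]
Visit A → queue [B]
Visit B → queue []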